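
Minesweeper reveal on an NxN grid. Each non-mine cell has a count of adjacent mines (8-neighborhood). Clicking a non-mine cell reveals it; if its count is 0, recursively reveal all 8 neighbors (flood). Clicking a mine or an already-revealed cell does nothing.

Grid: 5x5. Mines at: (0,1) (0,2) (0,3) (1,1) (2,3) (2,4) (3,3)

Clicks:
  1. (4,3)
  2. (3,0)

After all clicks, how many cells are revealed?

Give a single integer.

Click 1 (4,3) count=1: revealed 1 new [(4,3)] -> total=1
Click 2 (3,0) count=0: revealed 9 new [(2,0) (2,1) (2,2) (3,0) (3,1) (3,2) (4,0) (4,1) (4,2)] -> total=10

Answer: 10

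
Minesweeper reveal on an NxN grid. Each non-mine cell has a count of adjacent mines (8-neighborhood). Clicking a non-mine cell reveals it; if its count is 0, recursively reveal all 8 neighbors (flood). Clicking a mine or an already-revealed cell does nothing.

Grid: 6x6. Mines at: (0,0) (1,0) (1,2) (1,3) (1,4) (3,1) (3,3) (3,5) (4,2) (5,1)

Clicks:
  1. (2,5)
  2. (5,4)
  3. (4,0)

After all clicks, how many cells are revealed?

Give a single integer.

Click 1 (2,5) count=2: revealed 1 new [(2,5)] -> total=1
Click 2 (5,4) count=0: revealed 6 new [(4,3) (4,4) (4,5) (5,3) (5,4) (5,5)] -> total=7
Click 3 (4,0) count=2: revealed 1 new [(4,0)] -> total=8

Answer: 8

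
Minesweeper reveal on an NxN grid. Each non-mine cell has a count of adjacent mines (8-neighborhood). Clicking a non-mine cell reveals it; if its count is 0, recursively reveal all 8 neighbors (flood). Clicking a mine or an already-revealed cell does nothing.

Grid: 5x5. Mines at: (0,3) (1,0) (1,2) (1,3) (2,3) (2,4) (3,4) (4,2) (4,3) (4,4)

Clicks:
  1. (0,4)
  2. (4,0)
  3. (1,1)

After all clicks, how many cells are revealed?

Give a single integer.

Answer: 8

Derivation:
Click 1 (0,4) count=2: revealed 1 new [(0,4)] -> total=1
Click 2 (4,0) count=0: revealed 6 new [(2,0) (2,1) (3,0) (3,1) (4,0) (4,1)] -> total=7
Click 3 (1,1) count=2: revealed 1 new [(1,1)] -> total=8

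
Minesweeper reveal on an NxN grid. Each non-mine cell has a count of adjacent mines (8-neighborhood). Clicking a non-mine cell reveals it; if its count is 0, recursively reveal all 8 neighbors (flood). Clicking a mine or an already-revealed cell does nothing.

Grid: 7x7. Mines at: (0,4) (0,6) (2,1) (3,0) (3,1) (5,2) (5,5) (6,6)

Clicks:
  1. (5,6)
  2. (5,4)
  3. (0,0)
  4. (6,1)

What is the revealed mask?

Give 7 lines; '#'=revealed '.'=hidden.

Answer: ####...
####...
.......
.......
.......
....#.#
.#.....

Derivation:
Click 1 (5,6) count=2: revealed 1 new [(5,6)] -> total=1
Click 2 (5,4) count=1: revealed 1 new [(5,4)] -> total=2
Click 3 (0,0) count=0: revealed 8 new [(0,0) (0,1) (0,2) (0,3) (1,0) (1,1) (1,2) (1,3)] -> total=10
Click 4 (6,1) count=1: revealed 1 new [(6,1)] -> total=11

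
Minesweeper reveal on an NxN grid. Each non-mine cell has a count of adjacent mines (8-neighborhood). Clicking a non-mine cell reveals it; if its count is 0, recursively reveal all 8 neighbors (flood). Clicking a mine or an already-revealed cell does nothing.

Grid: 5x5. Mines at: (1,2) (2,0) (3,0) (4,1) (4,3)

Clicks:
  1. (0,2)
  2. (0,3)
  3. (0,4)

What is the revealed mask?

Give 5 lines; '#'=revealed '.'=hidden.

Answer: ..###
...##
...##
...##
.....

Derivation:
Click 1 (0,2) count=1: revealed 1 new [(0,2)] -> total=1
Click 2 (0,3) count=1: revealed 1 new [(0,3)] -> total=2
Click 3 (0,4) count=0: revealed 7 new [(0,4) (1,3) (1,4) (2,3) (2,4) (3,3) (3,4)] -> total=9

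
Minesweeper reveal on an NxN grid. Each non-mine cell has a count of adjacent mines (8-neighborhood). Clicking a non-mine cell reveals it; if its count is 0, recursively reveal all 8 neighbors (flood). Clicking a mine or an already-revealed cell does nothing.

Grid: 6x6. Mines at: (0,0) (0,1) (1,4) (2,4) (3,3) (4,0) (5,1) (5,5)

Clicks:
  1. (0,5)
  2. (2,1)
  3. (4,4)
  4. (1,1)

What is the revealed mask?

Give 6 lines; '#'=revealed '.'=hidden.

Click 1 (0,5) count=1: revealed 1 new [(0,5)] -> total=1
Click 2 (2,1) count=0: revealed 9 new [(1,0) (1,1) (1,2) (2,0) (2,1) (2,2) (3,0) (3,1) (3,2)] -> total=10
Click 3 (4,4) count=2: revealed 1 new [(4,4)] -> total=11
Click 4 (1,1) count=2: revealed 0 new [(none)] -> total=11

Answer: .....#
###...
###...
###...
....#.
......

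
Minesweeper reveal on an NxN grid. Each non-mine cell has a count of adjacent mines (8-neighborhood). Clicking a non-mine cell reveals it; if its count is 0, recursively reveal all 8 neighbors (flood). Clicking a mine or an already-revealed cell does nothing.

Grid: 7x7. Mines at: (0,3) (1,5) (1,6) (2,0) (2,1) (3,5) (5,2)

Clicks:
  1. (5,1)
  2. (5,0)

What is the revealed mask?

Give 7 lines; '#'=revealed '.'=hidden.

Click 1 (5,1) count=1: revealed 1 new [(5,1)] -> total=1
Click 2 (5,0) count=0: revealed 7 new [(3,0) (3,1) (4,0) (4,1) (5,0) (6,0) (6,1)] -> total=8

Answer: .......
.......
.......
##.....
##.....
##.....
##.....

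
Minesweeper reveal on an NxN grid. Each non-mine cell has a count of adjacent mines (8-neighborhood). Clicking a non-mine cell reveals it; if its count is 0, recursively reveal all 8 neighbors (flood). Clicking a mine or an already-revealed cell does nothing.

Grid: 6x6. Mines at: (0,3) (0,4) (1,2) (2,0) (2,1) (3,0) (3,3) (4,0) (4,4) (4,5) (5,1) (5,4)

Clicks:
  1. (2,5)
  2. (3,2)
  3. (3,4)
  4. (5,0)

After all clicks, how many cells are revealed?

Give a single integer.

Click 1 (2,5) count=0: revealed 6 new [(1,4) (1,5) (2,4) (2,5) (3,4) (3,5)] -> total=6
Click 2 (3,2) count=2: revealed 1 new [(3,2)] -> total=7
Click 3 (3,4) count=3: revealed 0 new [(none)] -> total=7
Click 4 (5,0) count=2: revealed 1 new [(5,0)] -> total=8

Answer: 8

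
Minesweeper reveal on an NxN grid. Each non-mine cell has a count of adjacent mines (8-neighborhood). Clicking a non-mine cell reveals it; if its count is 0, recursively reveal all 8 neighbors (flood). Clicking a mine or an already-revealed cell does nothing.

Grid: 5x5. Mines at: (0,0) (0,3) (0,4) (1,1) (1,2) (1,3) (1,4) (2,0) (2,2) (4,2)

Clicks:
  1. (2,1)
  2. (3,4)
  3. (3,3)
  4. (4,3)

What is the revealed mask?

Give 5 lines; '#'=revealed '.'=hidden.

Click 1 (2,1) count=4: revealed 1 new [(2,1)] -> total=1
Click 2 (3,4) count=0: revealed 6 new [(2,3) (2,4) (3,3) (3,4) (4,3) (4,4)] -> total=7
Click 3 (3,3) count=2: revealed 0 new [(none)] -> total=7
Click 4 (4,3) count=1: revealed 0 new [(none)] -> total=7

Answer: .....
.....
.#.##
...##
...##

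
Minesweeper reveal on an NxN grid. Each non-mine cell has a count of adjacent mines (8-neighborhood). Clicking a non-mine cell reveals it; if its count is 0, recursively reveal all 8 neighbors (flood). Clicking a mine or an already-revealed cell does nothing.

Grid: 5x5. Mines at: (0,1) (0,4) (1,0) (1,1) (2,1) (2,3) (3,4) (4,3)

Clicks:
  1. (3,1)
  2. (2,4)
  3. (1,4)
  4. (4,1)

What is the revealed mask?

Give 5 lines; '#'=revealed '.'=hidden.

Answer: .....
....#
....#
###..
###..

Derivation:
Click 1 (3,1) count=1: revealed 1 new [(3,1)] -> total=1
Click 2 (2,4) count=2: revealed 1 new [(2,4)] -> total=2
Click 3 (1,4) count=2: revealed 1 new [(1,4)] -> total=3
Click 4 (4,1) count=0: revealed 5 new [(3,0) (3,2) (4,0) (4,1) (4,2)] -> total=8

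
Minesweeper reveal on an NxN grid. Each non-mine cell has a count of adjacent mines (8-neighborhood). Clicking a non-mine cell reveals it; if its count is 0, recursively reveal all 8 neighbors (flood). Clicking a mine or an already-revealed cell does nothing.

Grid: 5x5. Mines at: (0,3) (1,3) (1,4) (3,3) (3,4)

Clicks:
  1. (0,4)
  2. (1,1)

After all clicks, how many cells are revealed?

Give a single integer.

Answer: 16

Derivation:
Click 1 (0,4) count=3: revealed 1 new [(0,4)] -> total=1
Click 2 (1,1) count=0: revealed 15 new [(0,0) (0,1) (0,2) (1,0) (1,1) (1,2) (2,0) (2,1) (2,2) (3,0) (3,1) (3,2) (4,0) (4,1) (4,2)] -> total=16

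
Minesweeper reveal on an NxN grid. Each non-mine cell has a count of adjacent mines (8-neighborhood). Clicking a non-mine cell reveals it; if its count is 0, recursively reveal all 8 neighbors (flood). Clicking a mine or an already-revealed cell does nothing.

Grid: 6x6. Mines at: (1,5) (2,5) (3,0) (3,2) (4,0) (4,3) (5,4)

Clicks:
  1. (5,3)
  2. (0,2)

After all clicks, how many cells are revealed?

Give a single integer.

Answer: 16

Derivation:
Click 1 (5,3) count=2: revealed 1 new [(5,3)] -> total=1
Click 2 (0,2) count=0: revealed 15 new [(0,0) (0,1) (0,2) (0,3) (0,4) (1,0) (1,1) (1,2) (1,3) (1,4) (2,0) (2,1) (2,2) (2,3) (2,4)] -> total=16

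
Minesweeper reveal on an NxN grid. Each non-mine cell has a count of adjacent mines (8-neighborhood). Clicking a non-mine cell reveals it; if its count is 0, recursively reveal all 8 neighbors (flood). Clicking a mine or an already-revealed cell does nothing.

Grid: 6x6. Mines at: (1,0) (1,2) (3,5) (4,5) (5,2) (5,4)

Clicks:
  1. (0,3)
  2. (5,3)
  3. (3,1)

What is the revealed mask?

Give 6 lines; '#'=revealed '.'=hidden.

Answer: ...#..
......
#####.
#####.
#####.
##.#..

Derivation:
Click 1 (0,3) count=1: revealed 1 new [(0,3)] -> total=1
Click 2 (5,3) count=2: revealed 1 new [(5,3)] -> total=2
Click 3 (3,1) count=0: revealed 17 new [(2,0) (2,1) (2,2) (2,3) (2,4) (3,0) (3,1) (3,2) (3,3) (3,4) (4,0) (4,1) (4,2) (4,3) (4,4) (5,0) (5,1)] -> total=19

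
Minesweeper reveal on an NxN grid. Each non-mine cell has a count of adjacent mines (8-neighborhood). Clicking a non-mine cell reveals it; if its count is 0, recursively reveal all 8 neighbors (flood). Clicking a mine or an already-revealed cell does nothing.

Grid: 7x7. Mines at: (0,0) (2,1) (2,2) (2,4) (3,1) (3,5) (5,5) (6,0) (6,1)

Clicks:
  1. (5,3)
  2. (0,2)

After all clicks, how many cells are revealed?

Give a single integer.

Answer: 26

Derivation:
Click 1 (5,3) count=0: revealed 12 new [(3,2) (3,3) (3,4) (4,2) (4,3) (4,4) (5,2) (5,3) (5,4) (6,2) (6,3) (6,4)] -> total=12
Click 2 (0,2) count=0: revealed 14 new [(0,1) (0,2) (0,3) (0,4) (0,5) (0,6) (1,1) (1,2) (1,3) (1,4) (1,5) (1,6) (2,5) (2,6)] -> total=26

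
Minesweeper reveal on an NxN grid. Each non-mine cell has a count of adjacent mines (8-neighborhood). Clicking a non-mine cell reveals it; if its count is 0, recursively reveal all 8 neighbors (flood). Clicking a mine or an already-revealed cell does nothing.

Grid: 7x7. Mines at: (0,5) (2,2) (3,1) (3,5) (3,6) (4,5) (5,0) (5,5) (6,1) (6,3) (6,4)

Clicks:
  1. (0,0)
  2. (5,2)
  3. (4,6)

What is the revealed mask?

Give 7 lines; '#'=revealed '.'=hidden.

Click 1 (0,0) count=0: revealed 12 new [(0,0) (0,1) (0,2) (0,3) (0,4) (1,0) (1,1) (1,2) (1,3) (1,4) (2,0) (2,1)] -> total=12
Click 2 (5,2) count=2: revealed 1 new [(5,2)] -> total=13
Click 3 (4,6) count=4: revealed 1 new [(4,6)] -> total=14

Answer: #####..
#####..
##.....
.......
......#
..#....
.......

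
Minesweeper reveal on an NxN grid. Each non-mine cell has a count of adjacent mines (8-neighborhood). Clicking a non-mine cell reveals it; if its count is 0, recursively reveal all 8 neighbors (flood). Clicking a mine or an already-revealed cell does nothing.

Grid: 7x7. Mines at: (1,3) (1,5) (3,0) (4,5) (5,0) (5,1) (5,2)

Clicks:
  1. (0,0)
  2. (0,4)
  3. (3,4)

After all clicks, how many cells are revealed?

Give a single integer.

Click 1 (0,0) count=0: revealed 9 new [(0,0) (0,1) (0,2) (1,0) (1,1) (1,2) (2,0) (2,1) (2,2)] -> total=9
Click 2 (0,4) count=2: revealed 1 new [(0,4)] -> total=10
Click 3 (3,4) count=1: revealed 1 new [(3,4)] -> total=11

Answer: 11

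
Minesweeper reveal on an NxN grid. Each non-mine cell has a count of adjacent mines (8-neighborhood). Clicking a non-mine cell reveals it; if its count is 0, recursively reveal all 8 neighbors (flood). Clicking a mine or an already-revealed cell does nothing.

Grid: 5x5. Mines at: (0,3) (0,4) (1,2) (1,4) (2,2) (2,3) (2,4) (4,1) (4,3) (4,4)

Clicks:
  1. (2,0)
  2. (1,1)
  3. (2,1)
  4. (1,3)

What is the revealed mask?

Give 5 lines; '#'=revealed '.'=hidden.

Click 1 (2,0) count=0: revealed 8 new [(0,0) (0,1) (1,0) (1,1) (2,0) (2,1) (3,0) (3,1)] -> total=8
Click 2 (1,1) count=2: revealed 0 new [(none)] -> total=8
Click 3 (2,1) count=2: revealed 0 new [(none)] -> total=8
Click 4 (1,3) count=7: revealed 1 new [(1,3)] -> total=9

Answer: ##...
##.#.
##...
##...
.....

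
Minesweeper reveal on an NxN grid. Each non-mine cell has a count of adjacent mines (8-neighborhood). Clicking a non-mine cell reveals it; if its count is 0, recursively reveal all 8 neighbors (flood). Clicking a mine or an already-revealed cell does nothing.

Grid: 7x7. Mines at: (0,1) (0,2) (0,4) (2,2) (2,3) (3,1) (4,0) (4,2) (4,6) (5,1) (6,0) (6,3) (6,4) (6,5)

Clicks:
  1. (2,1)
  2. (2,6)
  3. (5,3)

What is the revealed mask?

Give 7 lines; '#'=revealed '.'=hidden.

Answer: .....##
....###
.#..###
....###
.......
...#...
.......

Derivation:
Click 1 (2,1) count=2: revealed 1 new [(2,1)] -> total=1
Click 2 (2,6) count=0: revealed 11 new [(0,5) (0,6) (1,4) (1,5) (1,6) (2,4) (2,5) (2,6) (3,4) (3,5) (3,6)] -> total=12
Click 3 (5,3) count=3: revealed 1 new [(5,3)] -> total=13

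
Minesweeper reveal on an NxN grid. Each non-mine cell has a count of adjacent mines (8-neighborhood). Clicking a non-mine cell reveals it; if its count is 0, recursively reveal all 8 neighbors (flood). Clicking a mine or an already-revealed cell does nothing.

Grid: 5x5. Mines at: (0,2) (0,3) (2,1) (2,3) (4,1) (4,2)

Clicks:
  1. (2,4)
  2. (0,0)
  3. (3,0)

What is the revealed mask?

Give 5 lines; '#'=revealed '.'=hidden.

Answer: ##...
##...
....#
#....
.....

Derivation:
Click 1 (2,4) count=1: revealed 1 new [(2,4)] -> total=1
Click 2 (0,0) count=0: revealed 4 new [(0,0) (0,1) (1,0) (1,1)] -> total=5
Click 3 (3,0) count=2: revealed 1 new [(3,0)] -> total=6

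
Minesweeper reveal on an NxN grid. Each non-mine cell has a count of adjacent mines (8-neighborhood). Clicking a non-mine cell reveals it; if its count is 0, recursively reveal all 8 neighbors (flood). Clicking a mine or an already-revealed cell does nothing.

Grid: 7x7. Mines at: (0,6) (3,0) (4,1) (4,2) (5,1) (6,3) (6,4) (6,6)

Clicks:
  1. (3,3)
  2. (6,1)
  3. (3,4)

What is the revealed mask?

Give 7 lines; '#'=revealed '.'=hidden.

Answer: ######.
#######
#######
.######
...####
...####
.#.....

Derivation:
Click 1 (3,3) count=1: revealed 1 new [(3,3)] -> total=1
Click 2 (6,1) count=1: revealed 1 new [(6,1)] -> total=2
Click 3 (3,4) count=0: revealed 33 new [(0,0) (0,1) (0,2) (0,3) (0,4) (0,5) (1,0) (1,1) (1,2) (1,3) (1,4) (1,5) (1,6) (2,0) (2,1) (2,2) (2,3) (2,4) (2,5) (2,6) (3,1) (3,2) (3,4) (3,5) (3,6) (4,3) (4,4) (4,5) (4,6) (5,3) (5,4) (5,5) (5,6)] -> total=35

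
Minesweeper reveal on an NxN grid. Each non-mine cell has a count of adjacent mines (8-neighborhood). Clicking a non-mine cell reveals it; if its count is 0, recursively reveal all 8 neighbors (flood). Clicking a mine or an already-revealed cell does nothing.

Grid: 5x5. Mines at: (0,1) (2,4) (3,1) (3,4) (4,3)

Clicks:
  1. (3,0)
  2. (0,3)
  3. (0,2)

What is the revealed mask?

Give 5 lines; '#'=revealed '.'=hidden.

Click 1 (3,0) count=1: revealed 1 new [(3,0)] -> total=1
Click 2 (0,3) count=0: revealed 6 new [(0,2) (0,3) (0,4) (1,2) (1,3) (1,4)] -> total=7
Click 3 (0,2) count=1: revealed 0 new [(none)] -> total=7

Answer: ..###
..###
.....
#....
.....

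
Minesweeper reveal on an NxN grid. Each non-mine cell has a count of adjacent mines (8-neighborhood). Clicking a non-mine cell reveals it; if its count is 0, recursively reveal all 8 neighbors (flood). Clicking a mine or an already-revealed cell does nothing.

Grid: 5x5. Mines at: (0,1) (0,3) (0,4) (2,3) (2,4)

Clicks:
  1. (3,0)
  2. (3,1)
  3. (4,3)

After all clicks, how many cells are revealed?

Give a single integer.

Answer: 16

Derivation:
Click 1 (3,0) count=0: revealed 16 new [(1,0) (1,1) (1,2) (2,0) (2,1) (2,2) (3,0) (3,1) (3,2) (3,3) (3,4) (4,0) (4,1) (4,2) (4,3) (4,4)] -> total=16
Click 2 (3,1) count=0: revealed 0 new [(none)] -> total=16
Click 3 (4,3) count=0: revealed 0 new [(none)] -> total=16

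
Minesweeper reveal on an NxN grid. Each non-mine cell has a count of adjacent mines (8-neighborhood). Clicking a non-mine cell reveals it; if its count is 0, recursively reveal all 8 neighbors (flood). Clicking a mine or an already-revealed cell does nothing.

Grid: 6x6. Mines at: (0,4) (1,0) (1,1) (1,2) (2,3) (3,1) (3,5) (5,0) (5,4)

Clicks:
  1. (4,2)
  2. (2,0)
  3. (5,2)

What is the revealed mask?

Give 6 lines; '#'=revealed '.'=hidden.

Answer: ......
......
#.....
......
.###..
.###..

Derivation:
Click 1 (4,2) count=1: revealed 1 new [(4,2)] -> total=1
Click 2 (2,0) count=3: revealed 1 new [(2,0)] -> total=2
Click 3 (5,2) count=0: revealed 5 new [(4,1) (4,3) (5,1) (5,2) (5,3)] -> total=7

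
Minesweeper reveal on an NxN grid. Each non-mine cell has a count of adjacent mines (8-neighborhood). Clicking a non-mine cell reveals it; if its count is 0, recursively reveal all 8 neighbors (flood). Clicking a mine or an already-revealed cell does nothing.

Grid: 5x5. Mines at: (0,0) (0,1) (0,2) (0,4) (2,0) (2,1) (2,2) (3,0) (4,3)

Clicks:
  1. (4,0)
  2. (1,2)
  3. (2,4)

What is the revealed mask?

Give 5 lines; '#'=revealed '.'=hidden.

Click 1 (4,0) count=1: revealed 1 new [(4,0)] -> total=1
Click 2 (1,2) count=4: revealed 1 new [(1,2)] -> total=2
Click 3 (2,4) count=0: revealed 6 new [(1,3) (1,4) (2,3) (2,4) (3,3) (3,4)] -> total=8

Answer: .....
..###
...##
...##
#....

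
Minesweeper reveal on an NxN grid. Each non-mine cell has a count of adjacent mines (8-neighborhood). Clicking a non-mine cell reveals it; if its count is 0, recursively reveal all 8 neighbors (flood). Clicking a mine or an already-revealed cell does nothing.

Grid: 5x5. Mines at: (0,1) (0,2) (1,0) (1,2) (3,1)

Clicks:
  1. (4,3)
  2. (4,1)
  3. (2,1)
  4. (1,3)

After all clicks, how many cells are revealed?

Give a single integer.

Click 1 (4,3) count=0: revealed 13 new [(0,3) (0,4) (1,3) (1,4) (2,2) (2,3) (2,4) (3,2) (3,3) (3,4) (4,2) (4,3) (4,4)] -> total=13
Click 2 (4,1) count=1: revealed 1 new [(4,1)] -> total=14
Click 3 (2,1) count=3: revealed 1 new [(2,1)] -> total=15
Click 4 (1,3) count=2: revealed 0 new [(none)] -> total=15

Answer: 15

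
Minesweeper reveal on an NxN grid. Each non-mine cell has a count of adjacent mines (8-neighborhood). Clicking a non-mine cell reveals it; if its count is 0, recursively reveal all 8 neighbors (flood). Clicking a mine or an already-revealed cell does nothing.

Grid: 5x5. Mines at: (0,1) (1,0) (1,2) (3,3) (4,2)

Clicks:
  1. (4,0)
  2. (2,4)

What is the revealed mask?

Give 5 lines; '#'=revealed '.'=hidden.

Click 1 (4,0) count=0: revealed 6 new [(2,0) (2,1) (3,0) (3,1) (4,0) (4,1)] -> total=6
Click 2 (2,4) count=1: revealed 1 new [(2,4)] -> total=7

Answer: .....
.....
##..#
##...
##...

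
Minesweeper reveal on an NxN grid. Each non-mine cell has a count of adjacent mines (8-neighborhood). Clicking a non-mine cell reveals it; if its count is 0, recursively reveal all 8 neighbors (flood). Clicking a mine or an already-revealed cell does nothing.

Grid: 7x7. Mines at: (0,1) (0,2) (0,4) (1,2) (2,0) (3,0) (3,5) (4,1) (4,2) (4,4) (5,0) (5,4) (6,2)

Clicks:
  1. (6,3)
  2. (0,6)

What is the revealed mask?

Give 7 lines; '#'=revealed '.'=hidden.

Answer: .....##
.....##
.....##
.......
.......
.......
...#...

Derivation:
Click 1 (6,3) count=2: revealed 1 new [(6,3)] -> total=1
Click 2 (0,6) count=0: revealed 6 new [(0,5) (0,6) (1,5) (1,6) (2,5) (2,6)] -> total=7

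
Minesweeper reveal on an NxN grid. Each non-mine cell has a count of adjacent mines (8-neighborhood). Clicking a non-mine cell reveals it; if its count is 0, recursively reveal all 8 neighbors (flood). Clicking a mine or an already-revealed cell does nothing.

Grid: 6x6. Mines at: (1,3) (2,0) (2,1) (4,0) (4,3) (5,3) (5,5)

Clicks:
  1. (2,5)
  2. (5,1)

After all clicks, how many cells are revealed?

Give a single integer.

Click 1 (2,5) count=0: revealed 10 new [(0,4) (0,5) (1,4) (1,5) (2,4) (2,5) (3,4) (3,5) (4,4) (4,5)] -> total=10
Click 2 (5,1) count=1: revealed 1 new [(5,1)] -> total=11

Answer: 11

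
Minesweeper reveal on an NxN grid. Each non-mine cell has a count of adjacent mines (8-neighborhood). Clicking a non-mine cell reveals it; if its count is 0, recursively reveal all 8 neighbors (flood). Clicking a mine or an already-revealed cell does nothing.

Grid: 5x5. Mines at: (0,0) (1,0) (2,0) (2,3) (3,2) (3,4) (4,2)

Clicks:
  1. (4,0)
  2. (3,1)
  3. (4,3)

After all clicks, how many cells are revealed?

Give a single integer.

Click 1 (4,0) count=0: revealed 4 new [(3,0) (3,1) (4,0) (4,1)] -> total=4
Click 2 (3,1) count=3: revealed 0 new [(none)] -> total=4
Click 3 (4,3) count=3: revealed 1 new [(4,3)] -> total=5

Answer: 5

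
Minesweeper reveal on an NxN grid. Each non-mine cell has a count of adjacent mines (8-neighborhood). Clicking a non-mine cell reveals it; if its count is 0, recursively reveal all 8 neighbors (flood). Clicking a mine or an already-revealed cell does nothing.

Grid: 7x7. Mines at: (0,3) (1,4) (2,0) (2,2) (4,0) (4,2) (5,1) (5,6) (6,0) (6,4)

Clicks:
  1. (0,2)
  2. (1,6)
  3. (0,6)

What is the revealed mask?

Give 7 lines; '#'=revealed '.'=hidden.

Click 1 (0,2) count=1: revealed 1 new [(0,2)] -> total=1
Click 2 (1,6) count=0: revealed 19 new [(0,5) (0,6) (1,5) (1,6) (2,3) (2,4) (2,5) (2,6) (3,3) (3,4) (3,5) (3,6) (4,3) (4,4) (4,5) (4,6) (5,3) (5,4) (5,5)] -> total=20
Click 3 (0,6) count=0: revealed 0 new [(none)] -> total=20

Answer: ..#..##
.....##
...####
...####
...####
...###.
.......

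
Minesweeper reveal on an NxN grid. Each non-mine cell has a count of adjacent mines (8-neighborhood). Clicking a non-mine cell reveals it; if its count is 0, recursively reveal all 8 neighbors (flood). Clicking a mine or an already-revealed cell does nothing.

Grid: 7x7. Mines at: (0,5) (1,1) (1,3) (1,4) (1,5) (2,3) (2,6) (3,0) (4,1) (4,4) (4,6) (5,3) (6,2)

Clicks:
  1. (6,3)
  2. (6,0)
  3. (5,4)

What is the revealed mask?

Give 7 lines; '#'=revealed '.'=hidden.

Click 1 (6,3) count=2: revealed 1 new [(6,3)] -> total=1
Click 2 (6,0) count=0: revealed 4 new [(5,0) (5,1) (6,0) (6,1)] -> total=5
Click 3 (5,4) count=2: revealed 1 new [(5,4)] -> total=6

Answer: .......
.......
.......
.......
.......
##..#..
##.#...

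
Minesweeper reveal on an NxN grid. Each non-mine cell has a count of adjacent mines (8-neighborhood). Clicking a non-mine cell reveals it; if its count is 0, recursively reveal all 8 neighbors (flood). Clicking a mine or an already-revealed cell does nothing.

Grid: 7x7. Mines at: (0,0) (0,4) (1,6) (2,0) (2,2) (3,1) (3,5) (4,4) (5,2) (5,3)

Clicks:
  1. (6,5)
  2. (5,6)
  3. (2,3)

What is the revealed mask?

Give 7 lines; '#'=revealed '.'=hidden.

Click 1 (6,5) count=0: revealed 8 new [(4,5) (4,6) (5,4) (5,5) (5,6) (6,4) (6,5) (6,6)] -> total=8
Click 2 (5,6) count=0: revealed 0 new [(none)] -> total=8
Click 3 (2,3) count=1: revealed 1 new [(2,3)] -> total=9

Answer: .......
.......
...#...
.......
.....##
....###
....###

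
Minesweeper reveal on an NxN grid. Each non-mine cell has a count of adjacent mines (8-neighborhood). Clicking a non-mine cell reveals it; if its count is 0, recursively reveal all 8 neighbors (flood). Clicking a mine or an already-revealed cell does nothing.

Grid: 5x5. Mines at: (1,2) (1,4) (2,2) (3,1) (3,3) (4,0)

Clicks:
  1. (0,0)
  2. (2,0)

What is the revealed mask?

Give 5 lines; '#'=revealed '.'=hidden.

Click 1 (0,0) count=0: revealed 6 new [(0,0) (0,1) (1,0) (1,1) (2,0) (2,1)] -> total=6
Click 2 (2,0) count=1: revealed 0 new [(none)] -> total=6

Answer: ##...
##...
##...
.....
.....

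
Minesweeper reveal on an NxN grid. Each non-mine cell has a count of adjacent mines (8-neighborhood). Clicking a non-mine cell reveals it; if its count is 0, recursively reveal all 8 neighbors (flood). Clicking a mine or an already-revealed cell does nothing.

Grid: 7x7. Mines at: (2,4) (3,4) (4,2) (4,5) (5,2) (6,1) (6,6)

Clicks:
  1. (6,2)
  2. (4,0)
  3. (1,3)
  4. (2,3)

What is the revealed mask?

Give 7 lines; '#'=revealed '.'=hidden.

Answer: #######
#######
####.##
####.##
##.....
##.....
..#....

Derivation:
Click 1 (6,2) count=2: revealed 1 new [(6,2)] -> total=1
Click 2 (4,0) count=0: revealed 30 new [(0,0) (0,1) (0,2) (0,3) (0,4) (0,5) (0,6) (1,0) (1,1) (1,2) (1,3) (1,4) (1,5) (1,6) (2,0) (2,1) (2,2) (2,3) (2,5) (2,6) (3,0) (3,1) (3,2) (3,3) (3,5) (3,6) (4,0) (4,1) (5,0) (5,1)] -> total=31
Click 3 (1,3) count=1: revealed 0 new [(none)] -> total=31
Click 4 (2,3) count=2: revealed 0 new [(none)] -> total=31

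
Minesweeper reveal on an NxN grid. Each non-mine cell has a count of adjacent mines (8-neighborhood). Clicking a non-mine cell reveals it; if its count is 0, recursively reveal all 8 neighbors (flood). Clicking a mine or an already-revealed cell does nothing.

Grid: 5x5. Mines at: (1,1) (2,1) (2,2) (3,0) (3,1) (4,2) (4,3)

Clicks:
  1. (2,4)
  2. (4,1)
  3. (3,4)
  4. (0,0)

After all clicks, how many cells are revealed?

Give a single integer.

Click 1 (2,4) count=0: revealed 10 new [(0,2) (0,3) (0,4) (1,2) (1,3) (1,4) (2,3) (2,4) (3,3) (3,4)] -> total=10
Click 2 (4,1) count=3: revealed 1 new [(4,1)] -> total=11
Click 3 (3,4) count=1: revealed 0 new [(none)] -> total=11
Click 4 (0,0) count=1: revealed 1 new [(0,0)] -> total=12

Answer: 12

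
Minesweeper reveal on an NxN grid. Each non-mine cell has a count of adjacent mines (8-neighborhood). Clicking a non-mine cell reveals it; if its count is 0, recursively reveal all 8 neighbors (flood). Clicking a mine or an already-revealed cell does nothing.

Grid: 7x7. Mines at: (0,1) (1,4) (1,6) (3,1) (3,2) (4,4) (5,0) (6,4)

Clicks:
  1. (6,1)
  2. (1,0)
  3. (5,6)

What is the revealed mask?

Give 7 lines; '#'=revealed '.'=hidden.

Answer: .......
#......
.....##
.....##
.....##
.....##
.#...##

Derivation:
Click 1 (6,1) count=1: revealed 1 new [(6,1)] -> total=1
Click 2 (1,0) count=1: revealed 1 new [(1,0)] -> total=2
Click 3 (5,6) count=0: revealed 10 new [(2,5) (2,6) (3,5) (3,6) (4,5) (4,6) (5,5) (5,6) (6,5) (6,6)] -> total=12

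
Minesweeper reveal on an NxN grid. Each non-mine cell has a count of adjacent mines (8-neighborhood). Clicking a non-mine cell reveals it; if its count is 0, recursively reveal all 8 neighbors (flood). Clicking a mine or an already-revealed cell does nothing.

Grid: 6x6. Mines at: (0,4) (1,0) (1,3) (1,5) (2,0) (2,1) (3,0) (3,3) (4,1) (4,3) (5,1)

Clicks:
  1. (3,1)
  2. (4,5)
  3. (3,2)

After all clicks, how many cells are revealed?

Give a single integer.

Click 1 (3,1) count=4: revealed 1 new [(3,1)] -> total=1
Click 2 (4,5) count=0: revealed 8 new [(2,4) (2,5) (3,4) (3,5) (4,4) (4,5) (5,4) (5,5)] -> total=9
Click 3 (3,2) count=4: revealed 1 new [(3,2)] -> total=10

Answer: 10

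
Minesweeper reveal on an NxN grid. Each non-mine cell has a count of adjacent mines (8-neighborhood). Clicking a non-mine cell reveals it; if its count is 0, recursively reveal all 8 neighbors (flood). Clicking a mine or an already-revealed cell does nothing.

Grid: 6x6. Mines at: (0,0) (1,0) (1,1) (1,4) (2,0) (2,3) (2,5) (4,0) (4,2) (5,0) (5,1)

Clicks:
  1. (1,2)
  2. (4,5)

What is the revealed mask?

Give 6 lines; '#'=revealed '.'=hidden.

Click 1 (1,2) count=2: revealed 1 new [(1,2)] -> total=1
Click 2 (4,5) count=0: revealed 9 new [(3,3) (3,4) (3,5) (4,3) (4,4) (4,5) (5,3) (5,4) (5,5)] -> total=10

Answer: ......
..#...
......
...###
...###
...###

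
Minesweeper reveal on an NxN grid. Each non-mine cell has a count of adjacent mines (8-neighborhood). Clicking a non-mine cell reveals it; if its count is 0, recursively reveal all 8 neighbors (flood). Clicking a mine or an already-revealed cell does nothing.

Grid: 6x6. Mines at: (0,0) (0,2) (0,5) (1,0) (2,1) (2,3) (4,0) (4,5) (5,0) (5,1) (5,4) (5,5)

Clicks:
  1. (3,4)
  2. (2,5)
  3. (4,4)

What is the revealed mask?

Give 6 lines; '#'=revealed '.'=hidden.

Answer: ......
....##
....##
....##
....#.
......

Derivation:
Click 1 (3,4) count=2: revealed 1 new [(3,4)] -> total=1
Click 2 (2,5) count=0: revealed 5 new [(1,4) (1,5) (2,4) (2,5) (3,5)] -> total=6
Click 3 (4,4) count=3: revealed 1 new [(4,4)] -> total=7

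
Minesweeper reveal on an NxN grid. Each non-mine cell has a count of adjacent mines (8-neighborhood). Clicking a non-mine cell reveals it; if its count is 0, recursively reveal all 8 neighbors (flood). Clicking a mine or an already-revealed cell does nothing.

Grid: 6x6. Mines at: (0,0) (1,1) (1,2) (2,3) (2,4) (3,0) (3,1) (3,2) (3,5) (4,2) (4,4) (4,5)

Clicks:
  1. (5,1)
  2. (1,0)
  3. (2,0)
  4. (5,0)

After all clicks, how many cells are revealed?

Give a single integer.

Click 1 (5,1) count=1: revealed 1 new [(5,1)] -> total=1
Click 2 (1,0) count=2: revealed 1 new [(1,0)] -> total=2
Click 3 (2,0) count=3: revealed 1 new [(2,0)] -> total=3
Click 4 (5,0) count=0: revealed 3 new [(4,0) (4,1) (5,0)] -> total=6

Answer: 6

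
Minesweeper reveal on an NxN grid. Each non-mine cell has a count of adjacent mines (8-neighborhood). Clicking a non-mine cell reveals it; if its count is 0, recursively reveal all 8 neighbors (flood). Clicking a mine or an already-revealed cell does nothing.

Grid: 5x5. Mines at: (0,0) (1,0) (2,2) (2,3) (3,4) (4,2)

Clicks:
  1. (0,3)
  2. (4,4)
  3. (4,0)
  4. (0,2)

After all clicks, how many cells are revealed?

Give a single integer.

Answer: 15

Derivation:
Click 1 (0,3) count=0: revealed 8 new [(0,1) (0,2) (0,3) (0,4) (1,1) (1,2) (1,3) (1,4)] -> total=8
Click 2 (4,4) count=1: revealed 1 new [(4,4)] -> total=9
Click 3 (4,0) count=0: revealed 6 new [(2,0) (2,1) (3,0) (3,1) (4,0) (4,1)] -> total=15
Click 4 (0,2) count=0: revealed 0 new [(none)] -> total=15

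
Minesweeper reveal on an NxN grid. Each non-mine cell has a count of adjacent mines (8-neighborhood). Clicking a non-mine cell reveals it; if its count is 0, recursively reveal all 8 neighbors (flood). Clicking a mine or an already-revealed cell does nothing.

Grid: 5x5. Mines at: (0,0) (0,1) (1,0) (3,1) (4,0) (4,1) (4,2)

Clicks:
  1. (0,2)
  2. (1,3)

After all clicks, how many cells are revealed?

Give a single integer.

Click 1 (0,2) count=1: revealed 1 new [(0,2)] -> total=1
Click 2 (1,3) count=0: revealed 13 new [(0,3) (0,4) (1,2) (1,3) (1,4) (2,2) (2,3) (2,4) (3,2) (3,3) (3,4) (4,3) (4,4)] -> total=14

Answer: 14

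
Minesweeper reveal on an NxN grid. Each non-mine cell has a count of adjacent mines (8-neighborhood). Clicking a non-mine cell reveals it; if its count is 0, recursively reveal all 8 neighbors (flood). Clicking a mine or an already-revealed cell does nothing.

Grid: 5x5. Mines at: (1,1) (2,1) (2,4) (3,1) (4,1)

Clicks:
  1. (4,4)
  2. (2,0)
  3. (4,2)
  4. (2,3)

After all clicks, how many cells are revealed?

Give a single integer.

Click 1 (4,4) count=0: revealed 6 new [(3,2) (3,3) (3,4) (4,2) (4,3) (4,4)] -> total=6
Click 2 (2,0) count=3: revealed 1 new [(2,0)] -> total=7
Click 3 (4,2) count=2: revealed 0 new [(none)] -> total=7
Click 4 (2,3) count=1: revealed 1 new [(2,3)] -> total=8

Answer: 8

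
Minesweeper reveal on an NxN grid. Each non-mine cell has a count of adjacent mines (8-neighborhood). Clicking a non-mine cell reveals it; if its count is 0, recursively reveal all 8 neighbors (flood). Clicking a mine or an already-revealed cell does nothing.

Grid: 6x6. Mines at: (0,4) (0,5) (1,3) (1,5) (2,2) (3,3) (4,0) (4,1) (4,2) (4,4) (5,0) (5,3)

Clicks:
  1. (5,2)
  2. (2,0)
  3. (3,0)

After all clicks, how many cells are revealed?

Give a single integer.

Answer: 11

Derivation:
Click 1 (5,2) count=3: revealed 1 new [(5,2)] -> total=1
Click 2 (2,0) count=0: revealed 10 new [(0,0) (0,1) (0,2) (1,0) (1,1) (1,2) (2,0) (2,1) (3,0) (3,1)] -> total=11
Click 3 (3,0) count=2: revealed 0 new [(none)] -> total=11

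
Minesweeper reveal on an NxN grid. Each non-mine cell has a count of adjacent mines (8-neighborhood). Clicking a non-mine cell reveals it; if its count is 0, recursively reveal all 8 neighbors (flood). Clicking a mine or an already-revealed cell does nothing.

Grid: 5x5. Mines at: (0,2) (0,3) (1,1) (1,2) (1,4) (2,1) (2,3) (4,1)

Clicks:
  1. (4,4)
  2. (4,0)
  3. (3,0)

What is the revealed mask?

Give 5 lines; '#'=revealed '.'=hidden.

Answer: .....
.....
.....
#.###
#.###

Derivation:
Click 1 (4,4) count=0: revealed 6 new [(3,2) (3,3) (3,4) (4,2) (4,3) (4,4)] -> total=6
Click 2 (4,0) count=1: revealed 1 new [(4,0)] -> total=7
Click 3 (3,0) count=2: revealed 1 new [(3,0)] -> total=8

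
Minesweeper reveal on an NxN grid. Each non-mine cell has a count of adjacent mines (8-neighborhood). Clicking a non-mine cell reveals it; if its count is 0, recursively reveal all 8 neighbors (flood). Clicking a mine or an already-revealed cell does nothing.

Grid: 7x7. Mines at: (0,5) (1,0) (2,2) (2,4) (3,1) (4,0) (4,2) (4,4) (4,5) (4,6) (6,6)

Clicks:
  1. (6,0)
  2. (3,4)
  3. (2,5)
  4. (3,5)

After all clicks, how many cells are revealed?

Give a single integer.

Click 1 (6,0) count=0: revealed 12 new [(5,0) (5,1) (5,2) (5,3) (5,4) (5,5) (6,0) (6,1) (6,2) (6,3) (6,4) (6,5)] -> total=12
Click 2 (3,4) count=3: revealed 1 new [(3,4)] -> total=13
Click 3 (2,5) count=1: revealed 1 new [(2,5)] -> total=14
Click 4 (3,5) count=4: revealed 1 new [(3,5)] -> total=15

Answer: 15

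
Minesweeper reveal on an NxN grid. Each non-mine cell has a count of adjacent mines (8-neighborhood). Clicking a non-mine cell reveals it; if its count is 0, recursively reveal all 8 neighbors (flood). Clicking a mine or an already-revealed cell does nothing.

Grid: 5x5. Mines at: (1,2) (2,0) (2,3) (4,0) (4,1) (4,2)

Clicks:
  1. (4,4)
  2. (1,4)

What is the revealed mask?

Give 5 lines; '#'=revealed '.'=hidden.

Click 1 (4,4) count=0: revealed 4 new [(3,3) (3,4) (4,3) (4,4)] -> total=4
Click 2 (1,4) count=1: revealed 1 new [(1,4)] -> total=5

Answer: .....
....#
.....
...##
...##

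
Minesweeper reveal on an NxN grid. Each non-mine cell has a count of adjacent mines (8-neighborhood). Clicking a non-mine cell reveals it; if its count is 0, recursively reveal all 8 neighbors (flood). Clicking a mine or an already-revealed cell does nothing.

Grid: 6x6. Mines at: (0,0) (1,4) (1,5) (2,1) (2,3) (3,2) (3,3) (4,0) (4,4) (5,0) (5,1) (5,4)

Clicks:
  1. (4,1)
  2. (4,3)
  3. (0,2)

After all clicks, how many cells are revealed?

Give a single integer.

Click 1 (4,1) count=4: revealed 1 new [(4,1)] -> total=1
Click 2 (4,3) count=4: revealed 1 new [(4,3)] -> total=2
Click 3 (0,2) count=0: revealed 6 new [(0,1) (0,2) (0,3) (1,1) (1,2) (1,3)] -> total=8

Answer: 8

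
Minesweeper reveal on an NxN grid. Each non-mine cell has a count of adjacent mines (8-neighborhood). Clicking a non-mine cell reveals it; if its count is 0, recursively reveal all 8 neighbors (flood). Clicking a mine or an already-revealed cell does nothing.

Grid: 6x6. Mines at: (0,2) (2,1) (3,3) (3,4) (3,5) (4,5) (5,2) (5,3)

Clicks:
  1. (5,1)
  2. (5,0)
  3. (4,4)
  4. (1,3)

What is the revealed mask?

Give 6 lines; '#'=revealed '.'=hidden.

Answer: ......
...#..
......
##....
##..#.
##....

Derivation:
Click 1 (5,1) count=1: revealed 1 new [(5,1)] -> total=1
Click 2 (5,0) count=0: revealed 5 new [(3,0) (3,1) (4,0) (4,1) (5,0)] -> total=6
Click 3 (4,4) count=5: revealed 1 new [(4,4)] -> total=7
Click 4 (1,3) count=1: revealed 1 new [(1,3)] -> total=8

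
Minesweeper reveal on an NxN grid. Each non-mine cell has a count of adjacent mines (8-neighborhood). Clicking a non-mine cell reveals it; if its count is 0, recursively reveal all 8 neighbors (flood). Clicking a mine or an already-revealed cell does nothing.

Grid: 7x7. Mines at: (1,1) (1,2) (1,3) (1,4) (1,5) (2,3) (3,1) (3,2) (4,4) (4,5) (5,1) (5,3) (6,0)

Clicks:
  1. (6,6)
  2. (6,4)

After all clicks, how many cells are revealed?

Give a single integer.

Click 1 (6,6) count=0: revealed 6 new [(5,4) (5,5) (5,6) (6,4) (6,5) (6,6)] -> total=6
Click 2 (6,4) count=1: revealed 0 new [(none)] -> total=6

Answer: 6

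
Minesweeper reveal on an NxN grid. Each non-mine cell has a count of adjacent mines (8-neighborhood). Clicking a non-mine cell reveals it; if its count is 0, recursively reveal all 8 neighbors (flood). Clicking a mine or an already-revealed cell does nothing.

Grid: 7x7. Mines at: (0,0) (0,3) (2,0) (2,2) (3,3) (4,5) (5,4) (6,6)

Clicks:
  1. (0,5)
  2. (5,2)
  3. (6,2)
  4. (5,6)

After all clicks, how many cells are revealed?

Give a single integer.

Click 1 (0,5) count=0: revealed 12 new [(0,4) (0,5) (0,6) (1,4) (1,5) (1,6) (2,4) (2,5) (2,6) (3,4) (3,5) (3,6)] -> total=12
Click 2 (5,2) count=0: revealed 15 new [(3,0) (3,1) (3,2) (4,0) (4,1) (4,2) (4,3) (5,0) (5,1) (5,2) (5,3) (6,0) (6,1) (6,2) (6,3)] -> total=27
Click 3 (6,2) count=0: revealed 0 new [(none)] -> total=27
Click 4 (5,6) count=2: revealed 1 new [(5,6)] -> total=28

Answer: 28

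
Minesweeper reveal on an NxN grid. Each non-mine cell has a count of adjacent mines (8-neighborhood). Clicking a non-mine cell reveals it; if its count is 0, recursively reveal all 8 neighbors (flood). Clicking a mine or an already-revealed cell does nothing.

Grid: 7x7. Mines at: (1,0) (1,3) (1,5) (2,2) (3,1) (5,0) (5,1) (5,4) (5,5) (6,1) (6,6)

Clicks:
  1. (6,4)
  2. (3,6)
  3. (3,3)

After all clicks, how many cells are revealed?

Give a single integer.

Click 1 (6,4) count=2: revealed 1 new [(6,4)] -> total=1
Click 2 (3,6) count=0: revealed 12 new [(2,3) (2,4) (2,5) (2,6) (3,3) (3,4) (3,5) (3,6) (4,3) (4,4) (4,5) (4,6)] -> total=13
Click 3 (3,3) count=1: revealed 0 new [(none)] -> total=13

Answer: 13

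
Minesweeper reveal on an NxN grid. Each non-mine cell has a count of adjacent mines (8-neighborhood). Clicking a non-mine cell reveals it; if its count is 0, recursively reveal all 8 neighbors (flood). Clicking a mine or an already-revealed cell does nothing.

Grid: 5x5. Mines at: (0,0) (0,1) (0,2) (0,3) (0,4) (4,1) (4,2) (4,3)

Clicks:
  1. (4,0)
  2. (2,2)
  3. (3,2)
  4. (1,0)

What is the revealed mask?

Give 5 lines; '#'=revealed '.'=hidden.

Answer: .....
#####
#####
#####
#....

Derivation:
Click 1 (4,0) count=1: revealed 1 new [(4,0)] -> total=1
Click 2 (2,2) count=0: revealed 15 new [(1,0) (1,1) (1,2) (1,3) (1,4) (2,0) (2,1) (2,2) (2,3) (2,4) (3,0) (3,1) (3,2) (3,3) (3,4)] -> total=16
Click 3 (3,2) count=3: revealed 0 new [(none)] -> total=16
Click 4 (1,0) count=2: revealed 0 new [(none)] -> total=16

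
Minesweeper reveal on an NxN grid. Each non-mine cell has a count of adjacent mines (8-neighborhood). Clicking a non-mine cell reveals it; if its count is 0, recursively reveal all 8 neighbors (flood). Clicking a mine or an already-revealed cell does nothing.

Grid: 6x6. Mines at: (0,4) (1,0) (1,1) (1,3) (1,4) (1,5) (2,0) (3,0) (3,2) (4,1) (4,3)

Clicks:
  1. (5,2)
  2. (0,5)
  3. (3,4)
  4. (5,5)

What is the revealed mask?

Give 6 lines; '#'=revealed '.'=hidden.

Answer: .....#
......
....##
....##
....##
..#.##

Derivation:
Click 1 (5,2) count=2: revealed 1 new [(5,2)] -> total=1
Click 2 (0,5) count=3: revealed 1 new [(0,5)] -> total=2
Click 3 (3,4) count=1: revealed 1 new [(3,4)] -> total=3
Click 4 (5,5) count=0: revealed 7 new [(2,4) (2,5) (3,5) (4,4) (4,5) (5,4) (5,5)] -> total=10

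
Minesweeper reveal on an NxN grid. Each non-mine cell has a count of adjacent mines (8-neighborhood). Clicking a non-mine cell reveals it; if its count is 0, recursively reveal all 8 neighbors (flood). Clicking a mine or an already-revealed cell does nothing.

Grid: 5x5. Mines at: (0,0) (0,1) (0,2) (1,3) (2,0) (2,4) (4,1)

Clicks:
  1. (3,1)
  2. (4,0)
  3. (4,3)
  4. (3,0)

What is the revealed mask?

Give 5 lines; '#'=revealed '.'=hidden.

Answer: .....
.....
.....
#####
#.###

Derivation:
Click 1 (3,1) count=2: revealed 1 new [(3,1)] -> total=1
Click 2 (4,0) count=1: revealed 1 new [(4,0)] -> total=2
Click 3 (4,3) count=0: revealed 6 new [(3,2) (3,3) (3,4) (4,2) (4,3) (4,4)] -> total=8
Click 4 (3,0) count=2: revealed 1 new [(3,0)] -> total=9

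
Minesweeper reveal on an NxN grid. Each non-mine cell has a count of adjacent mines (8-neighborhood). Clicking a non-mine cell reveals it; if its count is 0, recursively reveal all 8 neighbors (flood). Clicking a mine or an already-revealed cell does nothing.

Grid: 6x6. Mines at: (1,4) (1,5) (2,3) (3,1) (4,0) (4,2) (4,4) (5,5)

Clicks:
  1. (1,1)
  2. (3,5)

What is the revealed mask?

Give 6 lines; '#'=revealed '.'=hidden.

Click 1 (1,1) count=0: revealed 11 new [(0,0) (0,1) (0,2) (0,3) (1,0) (1,1) (1,2) (1,3) (2,0) (2,1) (2,2)] -> total=11
Click 2 (3,5) count=1: revealed 1 new [(3,5)] -> total=12

Answer: ####..
####..
###...
.....#
......
......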